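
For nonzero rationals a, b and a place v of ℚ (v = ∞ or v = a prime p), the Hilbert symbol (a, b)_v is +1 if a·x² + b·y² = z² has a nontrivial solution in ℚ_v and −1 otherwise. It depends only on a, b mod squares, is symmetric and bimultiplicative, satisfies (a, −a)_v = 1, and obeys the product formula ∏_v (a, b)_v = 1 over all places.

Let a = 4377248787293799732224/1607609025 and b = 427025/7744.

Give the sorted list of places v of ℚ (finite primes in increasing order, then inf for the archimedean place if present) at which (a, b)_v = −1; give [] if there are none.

[19, 31]

Mod squares: a ≡ 29, b ≡ 17081. Check v ∈ {∞, 2, 3, 5, 7, 11, 13, 19, 29, 31}.
v=11: a=11^-2·(≡6), b=11^-2·(≡3) mod 11; (6|11)=-1, (3|11)=+1; (−1)^{-2·-2·5}·(-1)^-2·(+1)^-2 = +1.
v=31: a=31^2·(≡30), b=31^1·(≡24) mod 31; (30|31)=-1, (24|31)=-1; (−1)^{2·1·15}·(-1)^1·(-1)^2 = -1.
v=29: a=29^3·(≡13), b=29^1·(≡22) mod 29; (13|29)=+1, (22|29)=+1; (−1)^{3·1·14}·(+1)^1·(+1)^3 = +1.
v=19: a=19^4·(≡2), b=19^1·(≡5) mod 19; (2|19)=-1, (5|19)=+1; (−1)^{4·1·9}·(-1)^1·(+1)^4 = -1.
v=5: a=5^-2·(≡4), b=5^2·(≡4) mod 5; (4|5)=+1, (4|5)=+1; (−1)^{-2·2·2}·(+1)^2·(+1)^-2 = +1.
v=13: a=13^4·(≡4), b=13^0·(≡3) mod 13; (4|13)=+1, (3|13)=+1; (−1)^{4·0·6}·(+1)^0·(+1)^4 = +1.
v=3: a=3^-12·(≡2), b=3^0·(≡2) mod 3; (2|3)=-1, (2|3)=-1; (−1)^{-12·0·1}·(-1)^0·(-1)^-12 = +1.
v=7: a=7^2·(≡1), b=7^0·(≡2) mod 7; (1|7)=+1, (2|7)=+1; (−1)^{2·0·3}·(+1)^0·(+1)^2 = +1.
v=∞: 29 > 0 and 17081 > 0  ⇒  (a,b)_∞ = +1.
v=2: v_2(a)=10, v_2(b)=-6; units ≡ 5, 1 (mod 8); ε·ε+αω+βω = 0·0+10·0+-6·1 ≡ 0  ⇒  (a,b)_2 = +1.
(29, 17081 / ℚ) ramifies at {19, 31}: a division algebra.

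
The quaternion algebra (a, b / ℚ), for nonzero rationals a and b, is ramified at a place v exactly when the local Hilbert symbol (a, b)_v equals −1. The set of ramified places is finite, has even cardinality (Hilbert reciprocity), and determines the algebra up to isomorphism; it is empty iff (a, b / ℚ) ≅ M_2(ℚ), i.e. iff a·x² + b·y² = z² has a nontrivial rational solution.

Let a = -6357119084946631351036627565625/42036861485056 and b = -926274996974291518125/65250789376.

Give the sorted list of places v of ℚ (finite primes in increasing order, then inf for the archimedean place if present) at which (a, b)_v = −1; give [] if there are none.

[2, 7, 17, inf]

Mod squares: a ≡ -105, b ≡ -25194. Check v ∈ {∞, 2, 3, 5, 7, 11, 13, 17, 19, 37}.
v=19: a=19^2·(≡6), b=19^1·(≡6) mod 19; (6|19)=+1, (6|19)=+1; (−1)^{2·1·9}·(+1)^1·(+1)^2 = +1.
v=2: v_2(a)=-14, v_2(b)=-11; units ≡ 7, 3 (mod 8); ε·ε+αω+βω = 1·1+-14·1+-11·0 ≡ 1  ⇒  (a,b)_2 = -1.
v=17: a=17^0·(≡11), b=17^-1·(≡7) mod 17; (11|17)=-1, (7|17)=-1; (−1)^{0·-1·8}·(-1)^-1·(-1)^0 = -1.
v=∞: -105 < 0 and -25194 < 0  ⇒  (a,b)_∞ = -1.
v=11: a=11^6·(≡4), b=11^4·(≡2) mod 11; (4|11)=+1, (2|11)=-1; (−1)^{6·4·5}·(+1)^4·(-1)^6 = +1.
v=7: a=7^1·(≡6), b=7^0·(≡3) mod 7; (6|7)=-1, (3|7)=-1; (−1)^{1·0·3}·(-1)^0·(-1)^1 = -1.
v=5: a=5^5·(≡4), b=5^4·(≡1) mod 5; (4|5)=+1, (1|5)=+1; (−1)^{5·4·2}·(+1)^4·(+1)^5 = +1.
v=3: a=3^23·(≡1), b=3^15·(≡2) mod 3; (1|3)=+1, (2|3)=-1; (−1)^{23·15·1}·(+1)^15·(-1)^23 = +1.
v=37: a=37^-6·(≡29), b=37^-4·(≡34) mod 37; (29|37)=-1, (34|37)=+1; (−1)^{-6·-4·18}·(-1)^-4·(+1)^-6 = +1.
v=13: a=13^6·(≡12), b=13^5·(≡10) mod 13; (12|13)=+1, (10|13)=+1; (−1)^{6·5·6}·(+1)^5·(+1)^6 = +1.
Ram(-105, -25194) = {2, 7, 17, ∞}; no ℚ_2-point on the conic.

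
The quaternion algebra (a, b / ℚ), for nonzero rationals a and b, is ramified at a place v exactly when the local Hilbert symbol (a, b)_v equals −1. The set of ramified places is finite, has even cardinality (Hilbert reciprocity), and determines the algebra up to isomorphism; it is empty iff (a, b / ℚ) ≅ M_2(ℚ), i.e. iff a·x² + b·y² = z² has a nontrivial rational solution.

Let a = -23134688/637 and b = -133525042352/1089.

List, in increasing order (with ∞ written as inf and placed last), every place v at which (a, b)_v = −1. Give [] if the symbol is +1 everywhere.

[2, 13, 17, 19, 23, inf]

Mod squares: a ≡ -10166, b ≡ -323. Check v ∈ {∞, 2, 3, 7, 11, 13, 17, 19, 23, 43}.
v=23: a=23^1·(≡16), b=23^2·(≡22) mod 23; (16|23)=+1, (22|23)=-1; (−1)^{1·2·11}·(+1)^2·(-1)^1 = -1.
v=2: v_2(a)=5, v_2(b)=4; units ≡ 5, 5 (mod 8); ε·ε+αω+βω = 0·0+5·1+4·1 ≡ 1  ⇒  (a,b)_2 = -1.
v=43: a=43^2·(≡16), b=43^0·(≡9) mod 43; (16|43)=+1, (9|43)=+1; (−1)^{2·0·21}·(+1)^0·(+1)^2 = +1.
v=17: a=17^1·(≡11), b=17^3·(≡13) mod 17; (11|17)=-1, (13|17)=+1; (−1)^{1·3·8}·(-1)^3·(+1)^1 = -1.
v=11: a=11^0·(≡5), b=11^-2·(≡10) mod 11; (5|11)=+1, (10|11)=-1; (−1)^{0·-2·5}·(+1)^-2·(-1)^0 = +1.
v=13: a=13^-1·(≡6), b=13^2·(≡11) mod 13; (6|13)=-1, (11|13)=-1; (−1)^{-1·2·6}·(-1)^2·(-1)^-1 = -1.
v=∞: -10166 < 0 and -323 < 0  ⇒  (a,b)_∞ = -1.
v=19: a=19^0·(≡13), b=19^1·(≡14) mod 19; (13|19)=-1, (14|19)=-1; (−1)^{0·1·9}·(-1)^1·(-1)^0 = -1.
v=3: a=3^0·(≡1), b=3^-2·(≡1) mod 3; (1|3)=+1, (1|3)=+1; (−1)^{0·-2·1}·(+1)^-2·(+1)^0 = +1.
v=7: a=7^-2·(≡3), b=7^0·(≡3) mod 7; (3|7)=-1, (3|7)=-1; (−1)^{-2·0·3}·(-1)^0·(-1)^-2 = +1.
(-10166, -323 / ℚ) ramifies at {2, 13, 17, 19, 23, ∞}: a division algebra.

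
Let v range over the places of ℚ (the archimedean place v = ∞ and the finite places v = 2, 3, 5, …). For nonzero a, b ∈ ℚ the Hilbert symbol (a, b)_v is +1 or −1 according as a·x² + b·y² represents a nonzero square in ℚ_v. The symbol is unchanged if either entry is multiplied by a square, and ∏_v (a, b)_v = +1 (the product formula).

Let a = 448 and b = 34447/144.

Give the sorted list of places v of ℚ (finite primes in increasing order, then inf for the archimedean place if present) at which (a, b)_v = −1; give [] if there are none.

(a, b) ≡ (7, 703) mod (ℚ^×)²; places V = {2, 3, 7, 19, 37, ∞}.
(a,b)_7: α=1, u≡1; β=2, v≡6 (mod 7); (1|7)=+1, (6|7)=-1; sign (−1)^0·+1^2·-1^1 = -1.
(a,b)_37: α=0, u≡4; β=1, v≡17 (mod 37); (4|37)=+1, (17|37)=-1; sign (−1)^0·+1^1·-1^0 = +1.
(a,b)_3: α=0, u≡1; β=-2, v≡1 (mod 3); (1|3)=+1, (1|3)=+1; sign (−1)^0·+1^-2·+1^0 = +1.
(a,b)_2: α=6, β=-4; u≡7, v≡7 (mod 8); ε(u)ε(v)=1·1, αω(v)=6·0, βω(u)=-4·0; sum ≡ 1  ⇒  -1.
(a,b)_∞: sgn(7)=+, sgn(703)=+, so +1.
(a,b)_19: α=0, u≡11; β=1, v≡18 (mod 19); (11|19)=+1, (18|19)=-1; sign (−1)^0·+1^1·-1^0 = +1.
Ram(7, 703) = {2, 7}; no ℚ_2-point on the conic.

[2, 7]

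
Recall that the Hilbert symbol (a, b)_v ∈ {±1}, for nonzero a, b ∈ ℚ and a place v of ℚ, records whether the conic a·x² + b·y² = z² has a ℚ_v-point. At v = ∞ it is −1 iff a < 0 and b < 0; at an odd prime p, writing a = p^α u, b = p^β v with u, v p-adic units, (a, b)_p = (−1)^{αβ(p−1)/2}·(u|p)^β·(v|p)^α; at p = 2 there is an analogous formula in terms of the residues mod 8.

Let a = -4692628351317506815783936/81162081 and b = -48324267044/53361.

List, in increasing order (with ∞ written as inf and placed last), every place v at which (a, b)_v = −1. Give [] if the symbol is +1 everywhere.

Mod squares: a ≡ -25789, b ≡ -17081. Check v ∈ {∞, 2, 3, 7, 11, 13, 17, 19, 23, 29, 31, 37, 41}.
v=29: a=29^4·(≡26), b=29^5·(≡22) mod 29; (26|29)=-1, (22|29)=+1; (−1)^{4·5·14}·(-1)^5·(+1)^4 = -1.
v=3: a=3^-4·(≡2), b=3^-2·(≡1) mod 3; (2|3)=-1, (1|3)=+1; (−1)^{-4·-2·1}·(-1)^-2·(+1)^-4 = +1.
v=19: a=19^2·(≡2), b=19^1·(≡3) mod 19; (2|19)=-1, (3|19)=-1; (−1)^{2·1·9}·(-1)^1·(-1)^2 = -1.
v=∞: -25789 < 0 and -17081 < 0  ⇒  (a,b)_∞ = -1.
v=23: a=23^2·(≡21), b=23^0·(≡3) mod 23; (21|23)=-1, (3|23)=+1; (−1)^{2·0·11}·(-1)^0·(+1)^2 = +1.
v=13: a=13^-2·(≡3), b=13^0·(≡10) mod 13; (3|13)=+1, (10|13)=+1; (−1)^{-2·0·6}·(+1)^0·(+1)^-2 = +1.
v=31: a=31^2·(≡15), b=31^1·(≡20) mod 31; (15|31)=-1, (20|31)=+1; (−1)^{2·1·15}·(-1)^1·(+1)^2 = -1.
v=2: v_2(a)=10, v_2(b)=2; units ≡ 3, 7 (mod 8); ε·ε+αω+βω = 1·1+10·0+2·1 ≡ 1  ⇒  (a,b)_2 = -1.
v=41: a=41^1·(≡26), b=41^0·(≡9) mod 41; (26|41)=-1, (9|41)=+1; (−1)^{1·0·20}·(-1)^0·(+1)^1 = +1.
v=17: a=17^1·(≡9), b=17^0·(≡15) mod 17; (9|17)=+1, (15|17)=+1; (−1)^{1·0·8}·(+1)^0·(+1)^1 = +1.
v=7: a=7^-2·(≡3), b=7^-2·(≡6) mod 7; (3|7)=-1, (6|7)=-1; (−1)^{-2·-2·3}·(-1)^-2·(-1)^-2 = +1.
v=37: a=37^3·(≡20), b=37^0·(≡24) mod 37; (20|37)=-1, (24|37)=-1; (−1)^{3·0·18}·(-1)^0·(-1)^3 = -1.
v=11: a=11^-2·(≡2), b=11^-2·(≡2) mod 11; (2|11)=-1, (2|11)=-1; (−1)^{-2·-2·5}·(-1)^-2·(-1)^-2 = +1.
Ram(-25789, -17081) = {2, 19, 29, 31, 37, ∞}; no ℚ_2-point on the conic.

[2, 19, 29, 31, 37, inf]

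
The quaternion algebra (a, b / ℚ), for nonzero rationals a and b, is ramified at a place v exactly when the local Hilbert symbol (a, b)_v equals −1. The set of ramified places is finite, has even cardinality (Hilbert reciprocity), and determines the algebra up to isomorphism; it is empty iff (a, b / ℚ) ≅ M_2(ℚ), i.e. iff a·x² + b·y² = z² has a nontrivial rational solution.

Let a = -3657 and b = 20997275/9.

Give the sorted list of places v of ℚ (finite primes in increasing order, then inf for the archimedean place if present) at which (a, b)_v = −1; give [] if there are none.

Mod squares: a ≡ -3657, b ≡ 299. Check v ∈ {∞, 2, 3, 5, 13, 23, 53}.
v=2: v_2(a)=0, v_2(b)=0; units ≡ 7, 3 (mod 8); ε·ε+αω+βω = 1·1+0·1+0·0 ≡ 1  ⇒  (a,b)_2 = -1.
v=23: a=23^1·(≡2), b=23^1·(≡1) mod 23; (2|23)=+1, (1|23)=+1; (−1)^{1·1·11}·(+1)^1·(+1)^1 = -1.
v=3: a=3^1·(≡2), b=3^-2·(≡2) mod 3; (2|3)=-1, (2|3)=-1; (−1)^{1·-2·1}·(-1)^-2·(-1)^1 = -1.
v=5: a=5^0·(≡3), b=5^2·(≡4) mod 5; (3|5)=-1, (4|5)=+1; (−1)^{0·2·2}·(-1)^2·(+1)^0 = +1.
v=53: a=53^1·(≡37), b=53^2·(≡12) mod 53; (37|53)=+1, (12|53)=-1; (−1)^{1·2·26}·(+1)^2·(-1)^1 = -1.
v=∞: -3657 < 0 and 299 > 0  ⇒  (a,b)_∞ = +1.
v=13: a=13^0·(≡9), b=13^1·(≡9) mod 13; (9|13)=+1, (9|13)=+1; (−1)^{0·1·6}·(+1)^1·(+1)^0 = +1.
|Ram(-3657, 299)| = 4, even; anisotropic at {2, 3, 23, 53}.

[2, 3, 23, 53]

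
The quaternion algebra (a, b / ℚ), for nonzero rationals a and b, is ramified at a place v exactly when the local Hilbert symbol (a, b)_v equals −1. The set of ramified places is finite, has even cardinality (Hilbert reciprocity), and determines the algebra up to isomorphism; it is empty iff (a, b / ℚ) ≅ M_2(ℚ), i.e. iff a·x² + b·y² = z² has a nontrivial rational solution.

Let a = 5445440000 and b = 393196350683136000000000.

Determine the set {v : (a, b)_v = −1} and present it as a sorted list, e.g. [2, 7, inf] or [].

Mod squares: a ≡ 34034, b ≡ 3315. Check v ∈ {∞, 2, 3, 5, 7, 11, 13, 17}.
v=5: a=5^4·(≡4), b=5^9·(≡2) mod 5; (4|5)=+1, (2|5)=-1; (−1)^{4·9·2}·(+1)^9·(-1)^4 = +1.
v=11: a=11^1·(≡4), b=11^2·(≡3) mod 11; (4|11)=+1, (3|11)=+1; (−1)^{1·2·5}·(+1)^2·(+1)^1 = +1.
v=3: a=3^0·(≡2), b=3^1·(≡1) mod 3; (2|3)=-1, (1|3)=+1; (−1)^{0·1·1}·(-1)^1·(+1)^0 = -1.
v=7: a=7^1·(≡4), b=7^2·(≡4) mod 7; (4|7)=+1, (4|7)=+1; (−1)^{1·2·3}·(+1)^2·(+1)^1 = +1.
v=∞: 34034 > 0 and 3315 > 0  ⇒  (a,b)_∞ = +1.
v=17: a=17^1·(≡16), b=17^3·(≡15) mod 17; (16|17)=+1, (15|17)=+1; (−1)^{1·3·8}·(+1)^3·(+1)^1 = +1.
v=2: v_2(a)=9, v_2(b)=20; units ≡ 1, 3 (mod 8); ε·ε+αω+βω = 0·1+9·1+20·0 ≡ 1  ⇒  (a,b)_2 = -1.
v=13: a=13^1·(≡6), b=13^3·(≡8) mod 13; (6|13)=-1, (8|13)=-1; (−1)^{1·3·6}·(-1)^3·(-1)^1 = +1.
|Ram(34034, 3315)| = 2, even; anisotropic at {2, 3}.

[2, 3]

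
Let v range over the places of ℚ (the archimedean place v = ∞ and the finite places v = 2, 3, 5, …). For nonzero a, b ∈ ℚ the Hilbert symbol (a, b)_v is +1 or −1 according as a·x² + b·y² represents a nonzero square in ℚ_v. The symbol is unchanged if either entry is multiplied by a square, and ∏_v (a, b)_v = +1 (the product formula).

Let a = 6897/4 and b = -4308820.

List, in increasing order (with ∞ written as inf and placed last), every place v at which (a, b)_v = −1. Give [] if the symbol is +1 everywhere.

Mod squares: a ≡ 57, b ≡ -1077205. Check v ∈ {∞, 2, 3, 5, 11, 17, 19, 23, 29}.
v=23: a=23^0·(≡5), b=23^1·(≡18) mod 23; (5|23)=-1, (18|23)=+1; (−1)^{0·1·11}·(-1)^1·(+1)^0 = -1.
v=3: a=3^1·(≡1), b=3^0·(≡2) mod 3; (1|3)=+1, (2|3)=-1; (−1)^{1·0·1}·(+1)^0·(-1)^1 = -1.
v=19: a=19^1·(≡10), b=19^1·(≡4) mod 19; (10|19)=-1, (4|19)=+1; (−1)^{1·1·9}·(-1)^1·(+1)^1 = +1.
v=∞: 57 > 0 and -1077205 < 0  ⇒  (a,b)_∞ = +1.
v=2: v_2(a)=-2, v_2(b)=2; units ≡ 1, 3 (mod 8); ε·ε+αω+βω = 0·1+-2·1+2·0 ≡ 0  ⇒  (a,b)_2 = +1.
v=29: a=29^0·(≡6), b=29^1·(≡16) mod 29; (6|29)=+1, (16|29)=+1; (−1)^{0·1·14}·(+1)^1·(+1)^0 = +1.
v=5: a=5^0·(≡3), b=5^1·(≡1) mod 5; (3|5)=-1, (1|5)=+1; (−1)^{0·1·2}·(-1)^1·(+1)^0 = -1.
v=17: a=17^0·(≡3), b=17^1·(≡10) mod 17; (3|17)=-1, (10|17)=-1; (−1)^{0·1·8}·(-1)^1·(-1)^0 = -1.
v=11: a=11^2·(≡6), b=11^0·(≡1) mod 11; (6|11)=-1, (1|11)=+1; (−1)^{2·0·5}·(-1)^0·(+1)^2 = +1.
Ram(57, -1077205) = {3, 5, 17, 23}; no ℚ_3-point on the conic.

[3, 5, 17, 23]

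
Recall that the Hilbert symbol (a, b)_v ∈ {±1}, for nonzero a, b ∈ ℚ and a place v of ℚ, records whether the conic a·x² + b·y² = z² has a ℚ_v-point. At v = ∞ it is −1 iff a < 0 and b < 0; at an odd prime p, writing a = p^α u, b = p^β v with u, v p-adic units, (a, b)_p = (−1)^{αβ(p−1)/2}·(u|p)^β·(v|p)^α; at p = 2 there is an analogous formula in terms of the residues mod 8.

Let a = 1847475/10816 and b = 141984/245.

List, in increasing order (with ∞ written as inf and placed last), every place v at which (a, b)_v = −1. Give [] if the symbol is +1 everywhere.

Mod squares: a ≡ 8211, b ≡ 4930. Check v ∈ {∞, 2, 3, 5, 7, 13, 17, 23, 29}.
v=13: a=13^-2·(≡7), b=13^0·(≡1) mod 13; (7|13)=-1, (1|13)=+1; (−1)^{-2·0·6}·(-1)^0·(+1)^-2 = +1.
v=5: a=5^2·(≡4), b=5^-1·(≡1) mod 5; (4|5)=+1, (1|5)=+1; (−1)^{2·-1·2}·(+1)^-1·(+1)^2 = +1.
v=17: a=17^1·(≡7), b=17^1·(≡8) mod 17; (7|17)=-1, (8|17)=+1; (−1)^{1·1·8}·(-1)^1·(+1)^1 = -1.
v=3: a=3^3·(≡1), b=3^2·(≡1) mod 3; (1|3)=+1, (1|3)=+1; (−1)^{3·2·1}·(+1)^2·(+1)^3 = +1.
v=∞: 8211 > 0 and 4930 > 0  ⇒  (a,b)_∞ = +1.
v=2: v_2(a)=-6, v_2(b)=5; units ≡ 3, 1 (mod 8); ε·ε+αω+βω = 1·0+-6·0+5·1 ≡ 1  ⇒  (a,b)_2 = -1.
v=29: a=29^0·(≡28), b=29^1·(≡13) mod 29; (28|29)=+1, (13|29)=+1; (−1)^{0·1·14}·(+1)^1·(+1)^0 = +1.
v=23: a=23^1·(≡13), b=23^0·(≡8) mod 23; (13|23)=+1, (8|23)=+1; (−1)^{1·0·11}·(+1)^0·(+1)^1 = +1.
v=7: a=7^1·(≡4), b=7^-2·(≡2) mod 7; (4|7)=+1, (2|7)=+1; (−1)^{1·-2·3}·(+1)^-2·(+1)^1 = +1.
Ram(8211, 4930) = {2, 17}; no ℚ_2-point on the conic.

[2, 17]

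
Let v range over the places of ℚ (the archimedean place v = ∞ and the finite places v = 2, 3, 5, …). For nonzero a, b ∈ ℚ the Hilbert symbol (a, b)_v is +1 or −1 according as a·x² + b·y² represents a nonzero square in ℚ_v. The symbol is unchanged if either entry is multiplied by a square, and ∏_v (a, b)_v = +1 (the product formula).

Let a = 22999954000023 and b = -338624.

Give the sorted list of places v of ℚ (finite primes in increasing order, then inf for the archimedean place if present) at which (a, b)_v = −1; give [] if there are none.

(a, b) ≡ (23, -5291) mod (ℚ^×)²; places V = {2, 3, 7, 11, 13, 23, 37, ∞}.
(a,b)_23: α=1, u≡2; β=0, v≡5 (mod 23); (2|23)=+1, (5|23)=-1; sign (−1)^0·+1^0·-1^1 = -1.
(a,b)_37: α=2, u≡24; β=1, v≡24 (mod 37); (24|37)=-1, (24|37)=-1; sign (−1)^0·-1^1·-1^2 = -1.
(a,b)_11: α=2, u≡3; β=1, v≡5 (mod 11); (3|11)=+1, (5|11)=+1; sign (−1)^0·+1^1·+1^2 = +1.
(a,b)_3: α=6, u≡2; β=0, v≡1 (mod 3); (2|3)=-1, (1|3)=+1; sign (−1)^0·-1^0·+1^6 = +1.
(a,b)_2: α=0, β=6; u≡7, v≡5 (mod 8); ε(u)ε(v)=1·0, αω(v)=0·1, βω(u)=6·0; sum ≡ 0  ⇒  +1.
(a,b)_7: α=2, u≡2; β=0, v≡1 (mod 7); (2|7)=+1, (1|7)=+1; sign (−1)^0·+1^0·+1^2 = +1.
(a,b)_∞: sgn(23)=+, sgn(-5291)=−, so +1.
(a,b)_13: α=2, u≡1; β=1, v≡4 (mod 13); (1|13)=+1, (4|13)=+1; sign (−1)^0·+1^1·+1^2 = +1.
Ram(23, -5291) = {23, 37}; no ℚ_23-point on the conic.

[23, 37]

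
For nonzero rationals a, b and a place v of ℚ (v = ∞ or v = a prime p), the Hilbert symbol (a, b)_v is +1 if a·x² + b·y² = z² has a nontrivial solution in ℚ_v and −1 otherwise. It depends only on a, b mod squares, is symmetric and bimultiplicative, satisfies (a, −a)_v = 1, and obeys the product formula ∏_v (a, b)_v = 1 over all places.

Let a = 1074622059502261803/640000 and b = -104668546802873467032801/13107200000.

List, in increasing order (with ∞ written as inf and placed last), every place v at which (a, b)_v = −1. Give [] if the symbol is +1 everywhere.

[2, 3, 5, 13, 17, 19]

(a, b) ≡ (323, -23205) mod (ℚ^×)²; places V = {2, 3, 5, 7, 13, 17, 19, 31, ∞}.
(a,b)_3: α=10, u≡2; β=9, v≡2 (mod 3); (2|3)=-1, (2|3)=-1; sign (−1)^0·-1^9·-1^10 = -1.
(a,b)_13: α=2, u≡7; β=5, v≡9 (mod 13); (7|13)=-1, (9|13)=+1; sign (−1)^0·-1^5·+1^2 = -1.
(a,b)_7: α=0, u≡2; β=1, v≡3 (mod 7); (2|7)=+1, (3|7)=-1; sign (−1)^0·+1^1·-1^0 = +1.
(a,b)_∞: sgn(323)=+, sgn(-23205)=−, so +1.
(a,b)_5: α=-4, u≡2; β=-5, v≡1 (mod 5); (2|5)=-1, (1|5)=+1; sign (−1)^0·-1^-5·+1^-4 = -1.
(a,b)_2: α=-10, β=-22; u≡3, v≡3 (mod 8); ε(u)ε(v)=1·1, αω(v)=-10·1, βω(u)=-22·1; sum ≡ 1  ⇒  -1.
(a,b)_31: α=4, u≡3; β=4, v≡8 (mod 31); (3|31)=-1, (8|31)=+1; sign (−1)^0·-1^4·+1^4 = +1.
(a,b)_17: α=1, u≡1; β=1, v≡6 (mod 17); (1|17)=+1, (6|17)=-1; sign (−1)^0·+1^1·-1^1 = -1.
(a,b)_19: α=3, u≡17; β=4, v≡10 (mod 19); (17|19)=+1, (10|19)=-1; sign (−1)^0·+1^4·-1^3 = -1.
|Ram(323, -23205)| = 6, even; anisotropic at {2, 3, 5, 13, 17, 19}.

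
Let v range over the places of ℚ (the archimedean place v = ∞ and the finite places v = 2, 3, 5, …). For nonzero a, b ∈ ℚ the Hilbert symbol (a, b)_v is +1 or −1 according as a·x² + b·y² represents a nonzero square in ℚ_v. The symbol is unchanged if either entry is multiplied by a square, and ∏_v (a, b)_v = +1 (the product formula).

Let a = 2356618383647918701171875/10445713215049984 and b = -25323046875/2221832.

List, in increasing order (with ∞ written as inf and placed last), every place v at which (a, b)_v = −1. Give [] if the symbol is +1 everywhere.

Mod squares: a ≡ 3, b ≡ -6. Check v ∈ {∞, 2, 3, 5, 7, 17, 23, 31}.
v=∞: 3 > 0 and -6 < 0  ⇒  (a,b)_∞ = +1.
v=23: a=23^-2·(≡9), b=23^0·(≡5) mod 23; (9|23)=+1, (5|23)=-1; (−1)^{-2·0·11}·(+1)^0·(-1)^-2 = +1.
v=2: v_2(a)=-8, v_2(b)=-3; units ≡ 3, 5 (mod 8); ε·ε+αω+βω = 1·0+-8·1+-3·1 ≡ 1  ⇒  (a,b)_2 = -1.
v=17: a=17^-4·(≡12), b=17^-2·(≡10) mod 17; (12|17)=-1, (10|17)=-1; (−1)^{-4·-2·8}·(-1)^-2·(-1)^-4 = +1.
v=31: a=31^-4·(≡24), b=31^-2·(≡2) mod 31; (24|31)=-1, (2|31)=+1; (−1)^{-4·-2·15}·(-1)^-2·(+1)^-4 = +1.
v=5: a=5^18·(≡2), b=5^8·(≡4) mod 5; (2|5)=-1, (4|5)=+1; (−1)^{18·8·2}·(-1)^8·(+1)^18 = +1.
v=7: a=7^10·(≡6), b=7^4·(≡1) mod 7; (6|7)=-1, (1|7)=+1; (−1)^{10·4·3}·(-1)^4·(+1)^10 = +1.
v=3: a=3^7·(≡1), b=3^3·(≡1) mod 3; (1|3)=+1, (1|3)=+1; (−1)^{7·3·1}·(+1)^3·(+1)^7 = -1.
|Ram(3, -6)| = 2, even; anisotropic at {2, 3}.

[2, 3]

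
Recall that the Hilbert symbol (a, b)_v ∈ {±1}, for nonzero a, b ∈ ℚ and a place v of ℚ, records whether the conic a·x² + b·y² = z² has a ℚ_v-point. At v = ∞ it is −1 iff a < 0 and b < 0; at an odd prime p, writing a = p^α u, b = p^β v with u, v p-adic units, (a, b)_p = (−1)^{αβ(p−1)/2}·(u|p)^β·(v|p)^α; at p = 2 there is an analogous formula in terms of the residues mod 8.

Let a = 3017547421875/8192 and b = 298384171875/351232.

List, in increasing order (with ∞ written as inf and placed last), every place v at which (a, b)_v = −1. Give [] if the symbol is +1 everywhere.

(a, b) ≡ (70, 21) mod (ℚ^×)²; places V = {2, 3, 5, 7, 29, ∞}.
(a,b)_5: α=7, u≡1; β=6, v≡1 (mod 5); (1|5)=+1, (1|5)=+1; sign (−1)^0·+1^6·+1^7 = +1.
(a,b)_7: α=1, u≡5; β=-3, v≡3 (mod 7); (5|7)=-1, (3|7)=-1; sign (−1)^1·-1^-3·-1^1 = -1.
(a,b)_29: α=2, u≡11; β=4, v≡21 (mod 29); (11|29)=-1, (21|29)=-1; sign (−1)^0·-1^4·-1^2 = +1.
(a,b)_3: α=8, u≡1; β=3, v≡1 (mod 3); (1|3)=+1, (1|3)=+1; sign (−1)^0·+1^3·+1^8 = +1.
(a,b)_2: α=-13, β=-10; u≡3, v≡5 (mod 8); ε(u)ε(v)=1·0, αω(v)=-13·1, βω(u)=-10·1; sum ≡ 1  ⇒  -1.
(a,b)_∞: sgn(70)=+, sgn(21)=+, so +1.
(70, 21 / ℚ) ramifies at {2, 7}: a division algebra.

[2, 7]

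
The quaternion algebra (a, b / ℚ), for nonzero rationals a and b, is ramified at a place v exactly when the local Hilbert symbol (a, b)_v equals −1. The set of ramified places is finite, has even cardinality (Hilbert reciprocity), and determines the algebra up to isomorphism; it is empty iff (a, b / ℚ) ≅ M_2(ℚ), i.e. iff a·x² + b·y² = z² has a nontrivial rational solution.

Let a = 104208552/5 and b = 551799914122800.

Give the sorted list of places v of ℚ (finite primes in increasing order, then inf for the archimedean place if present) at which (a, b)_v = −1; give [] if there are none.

[2, 3, 5, 41]

Mod squares: a ≡ 8610, b ≡ 123. Check v ∈ {∞, 2, 3, 5, 7, 41}.
v=7: a=7^1·(≡3), b=7^2·(≡2) mod 7; (3|7)=-1, (2|7)=+1; (−1)^{1·2·3}·(-1)^2·(+1)^1 = +1.
v=3: a=3^3·(≡2), b=3^5·(≡2) mod 3; (2|3)=-1, (2|3)=-1; (−1)^{3·5·1}·(-1)^5·(-1)^3 = -1.
v=41: a=41^3·(≡40), b=41^5·(≡35) mod 41; (40|41)=+1, (35|41)=-1; (−1)^{3·5·20}·(+1)^5·(-1)^3 = -1.
v=∞: 8610 > 0 and 123 > 0  ⇒  (a,b)_∞ = +1.
v=2: v_2(a)=3, v_2(b)=4; units ≡ 1, 3 (mod 8); ε·ε+αω+βω = 0·1+3·1+4·0 ≡ 1  ⇒  (a,b)_2 = -1.
v=5: a=5^-1·(≡2), b=5^2·(≡2) mod 5; (2|5)=-1, (2|5)=-1; (−1)^{-1·2·2}·(-1)^2·(-1)^-1 = -1.
|Ram(8610, 123)| = 4, even; anisotropic at {2, 3, 5, 41}.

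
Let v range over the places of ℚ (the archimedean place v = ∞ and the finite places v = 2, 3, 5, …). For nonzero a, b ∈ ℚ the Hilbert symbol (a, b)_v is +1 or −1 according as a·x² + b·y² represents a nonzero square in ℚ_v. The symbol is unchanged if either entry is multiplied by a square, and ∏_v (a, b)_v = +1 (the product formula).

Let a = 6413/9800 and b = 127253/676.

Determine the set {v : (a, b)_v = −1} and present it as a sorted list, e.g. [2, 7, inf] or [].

[2, 53]

(a, b) ≡ (106, 53) mod (ℚ^×)²; places V = {2, 5, 7, 11, 13, 53, ∞}.
(a,b)_11: α=2, u≡2; β=0, v≡1 (mod 11); (2|11)=-1, (1|11)=+1; sign (−1)^0·-1^0·+1^2 = +1.
(a,b)_∞: sgn(106)=+, sgn(53)=+, so +1.
(a,b)_5: α=-2, u≡4; β=0, v≡3 (mod 5); (4|5)=+1, (3|5)=-1; sign (−1)^0·+1^0·-1^-2 = +1.
(a,b)_2: α=-3, β=-2; u≡5, v≡5 (mod 8); ε(u)ε(v)=0·0, αω(v)=-3·1, βω(u)=-2·1; sum ≡ 1  ⇒  -1.
(a,b)_7: α=-2, u≡2; β=4, v≡1 (mod 7); (2|7)=+1, (1|7)=+1; sign (−1)^0·+1^4·+1^-2 = +1.
(a,b)_13: α=0, u≡11; β=-2, v≡12 (mod 13); (11|13)=-1, (12|13)=+1; sign (−1)^0·-1^-2·+1^0 = +1.
(a,b)_53: α=1, u≡50; β=1, v≡11 (mod 53); (50|53)=-1, (11|53)=+1; sign (−1)^0·-1^1·+1^1 = -1.
|Ram(106, 53)| = 2, even; anisotropic at {2, 53}.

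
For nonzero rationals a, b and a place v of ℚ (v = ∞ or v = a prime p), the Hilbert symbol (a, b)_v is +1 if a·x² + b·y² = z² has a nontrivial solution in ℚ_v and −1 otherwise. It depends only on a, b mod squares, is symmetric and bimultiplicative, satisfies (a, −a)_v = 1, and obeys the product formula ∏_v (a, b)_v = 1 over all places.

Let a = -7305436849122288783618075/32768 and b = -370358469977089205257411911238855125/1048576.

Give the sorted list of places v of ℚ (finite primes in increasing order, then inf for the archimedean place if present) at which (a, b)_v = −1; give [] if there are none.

[2, 29, 31, inf]

Mod squares: a ≡ -30566, b ≡ -141245. Check v ∈ {∞, 2, 3, 5, 7, 13, 17, 29, 31, 41, 53}.
v=∞: -30566 < 0 and -141245 < 0  ⇒  (a,b)_∞ = -1.
v=2: v_2(a)=-15, v_2(b)=-20; units ≡ 5, 3 (mod 8); ε·ε+αω+βω = 0·1+-15·1+-20·1 ≡ 1  ⇒  (a,b)_2 = -1.
v=31: a=31^1·(≡21), b=31^2·(≡6) mod 31; (21|31)=-1, (6|31)=-1; (−1)^{1·2·15}·(-1)^2·(-1)^1 = -1.
v=17: a=17^1·(≡2), b=17^2·(≡9) mod 17; (2|17)=+1, (9|17)=+1; (−1)^{1·2·8}·(+1)^2·(+1)^1 = +1.
v=53: a=53^2·(≡9), b=53^3·(≡43) mod 53; (9|53)=+1, (43|53)=+1; (−1)^{2·3·26}·(+1)^3·(+1)^2 = +1.
v=29: a=29^1·(≡14), b=29^2·(≡19) mod 29; (14|29)=-1, (19|29)=-1; (−1)^{1·2·14}·(-1)^2·(-1)^1 = -1.
v=13: a=13^4·(≡4), b=13^3·(≡1) mod 13; (4|13)=+1, (1|13)=+1; (−1)^{4·3·6}·(+1)^3·(+1)^4 = +1.
v=5: a=5^2·(≡4), b=5^3·(≡4) mod 5; (4|5)=+1, (4|5)=+1; (−1)^{2·3·2}·(+1)^3·(+1)^2 = +1.
v=3: a=3^10·(≡1), b=3^14·(≡1) mod 3; (1|3)=+1, (1|3)=+1; (−1)^{10·14·1}·(+1)^14·(+1)^10 = +1.
v=41: a=41^2·(≡2), b=41^3·(≡1) mod 41; (2|41)=+1, (1|41)=+1; (−1)^{2·3·20}·(+1)^3·(+1)^2 = +1.
v=7: a=7^4·(≡6), b=7^6·(≡2) mod 7; (6|7)=-1, (2|7)=+1; (−1)^{4·6·3}·(-1)^6·(+1)^4 = +1.
Ram(-30566, -141245) = {2, 29, 31, ∞}; no ℚ_2-point on the conic.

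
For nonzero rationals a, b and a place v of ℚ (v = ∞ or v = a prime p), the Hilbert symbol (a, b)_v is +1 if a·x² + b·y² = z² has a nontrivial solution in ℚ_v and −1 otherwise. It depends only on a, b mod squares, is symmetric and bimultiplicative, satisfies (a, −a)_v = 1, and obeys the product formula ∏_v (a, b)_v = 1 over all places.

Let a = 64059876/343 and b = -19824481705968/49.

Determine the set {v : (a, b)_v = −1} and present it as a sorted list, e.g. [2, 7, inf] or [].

(a, b) ≡ (12456087, -23) mod (ℚ^×)²; places V = {2, 3, 7, 17, 23, 37, 41, ∞}.
(a,b)_3: α=3, u≡2; β=4, v≡1 (mod 3); (2|3)=-1, (1|3)=+1; sign (−1)^0·-1^4·+1^3 = +1.
(a,b)_17: α=1, u≡14; β=2, v≡5 (mod 17); (14|17)=-1, (5|17)=-1; sign (−1)^0·-1^2·-1^1 = -1.
(a,b)_∞: sgn(12456087)=+, sgn(-23)=−, so +1.
(a,b)_2: α=2, β=4; u≡7, v≡1 (mod 8); ε(u)ε(v)=1·0, αω(v)=2·0, βω(u)=4·0; sum ≡ 0  ⇒  +1.
(a,b)_37: α=1, u≡34; β=2, v≡5 (mod 37); (34|37)=+1, (5|37)=-1; sign (−1)^0·+1^2·-1^1 = -1.
(a,b)_23: α=1, u≡21; β=1, v≡19 (mod 23); (21|23)=-1, (19|23)=-1; sign (−1)^1·-1^1·-1^1 = -1.
(a,b)_41: α=1, u≡6; β=2, v≡37 (mod 41); (6|41)=-1, (37|41)=+1; sign (−1)^0·-1^2·+1^1 = +1.
(a,b)_7: α=-3, u≡6; β=-2, v≡5 (mod 7); (6|7)=-1, (5|7)=-1; sign (−1)^0·-1^-2·-1^-3 = -1.
(12456087, -23 / ℚ) ramifies at {7, 17, 23, 37}: a division algebra.

[7, 17, 23, 37]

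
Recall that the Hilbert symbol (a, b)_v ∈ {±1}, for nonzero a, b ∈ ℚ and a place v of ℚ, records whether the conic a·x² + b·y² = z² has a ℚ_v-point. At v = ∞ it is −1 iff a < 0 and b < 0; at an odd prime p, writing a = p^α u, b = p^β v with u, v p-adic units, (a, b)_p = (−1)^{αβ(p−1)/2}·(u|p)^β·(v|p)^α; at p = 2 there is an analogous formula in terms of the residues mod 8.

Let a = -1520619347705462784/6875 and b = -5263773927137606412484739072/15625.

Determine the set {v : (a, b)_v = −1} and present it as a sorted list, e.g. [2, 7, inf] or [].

[2, 11, 19, 23, 31, inf]

Mod squares: a ≡ -282854, b ≡ -10013. Check v ∈ {∞, 2, 3, 5, 11, 13, 17, 19, 23, 31, 43}.
v=∞: -282854 < 0 and -10013 < 0  ⇒  (a,b)_∞ = -1.
v=2: v_2(a)=17, v_2(b)=18; units ≡ 5, 3 (mod 8); ε·ε+αω+βω = 0·1+17·1+18·1 ≡ 1  ⇒  (a,b)_2 = -1.
v=3: a=3^2·(≡1), b=3^0·(≡1) mod 3; (1|3)=+1, (1|3)=+1; (−1)^{2·0·1}·(+1)^0·(+1)^2 = +1.
v=11: a=11^-1·(≡5), b=11^2·(≡10) mod 11; (5|11)=+1, (10|11)=-1; (−1)^{-1·2·5}·(+1)^2·(-1)^-1 = -1.
v=13: a=13^1·(≡9), b=13^2·(≡9) mod 13; (9|13)=+1, (9|13)=+1; (−1)^{1·2·6}·(+1)^2·(+1)^1 = +1.
v=19: a=19^2·(≡3), b=19^3·(≡16) mod 19; (3|19)=-1, (16|19)=+1; (−1)^{2·3·9}·(-1)^3·(+1)^2 = -1.
v=23: a=23^1·(≡17), b=23^2·(≡20) mod 23; (17|23)=-1, (20|23)=-1; (−1)^{1·2·11}·(-1)^2·(-1)^1 = -1.
v=5: a=5^-4·(≡1), b=5^-6·(≡3) mod 5; (1|5)=+1, (3|5)=-1; (−1)^{-4·-6·2}·(+1)^-6·(-1)^-4 = +1.
v=43: a=43^1·(≡21), b=43^2·(≡11) mod 43; (21|43)=+1, (11|43)=+1; (−1)^{1·2·21}·(+1)^2·(+1)^1 = +1.
v=31: a=31^2·(≡13), b=31^3·(≡25) mod 31; (13|31)=-1, (25|31)=+1; (−1)^{2·3·15}·(-1)^3·(+1)^2 = -1.
v=17: a=17^2·(≡1), b=17^3·(≡10) mod 17; (1|17)=+1, (10|17)=-1; (−1)^{2·3·8}·(+1)^3·(-1)^2 = +1.
Ram(-282854, -10013) = {2, 11, 19, 23, 31, ∞}; no ℚ_2-point on the conic.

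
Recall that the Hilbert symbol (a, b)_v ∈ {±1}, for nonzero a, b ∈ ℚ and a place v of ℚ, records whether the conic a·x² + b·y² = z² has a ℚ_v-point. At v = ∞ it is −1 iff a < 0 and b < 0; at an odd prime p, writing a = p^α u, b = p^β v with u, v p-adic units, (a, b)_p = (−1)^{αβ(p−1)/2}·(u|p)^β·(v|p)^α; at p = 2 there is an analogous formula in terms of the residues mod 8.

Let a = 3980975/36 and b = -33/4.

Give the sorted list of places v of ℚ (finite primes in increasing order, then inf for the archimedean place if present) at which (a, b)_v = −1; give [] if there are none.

[2, 3]

Mod squares: a ≡ 551, b ≡ -33. Check v ∈ {∞, 2, 3, 5, 11, 17, 19, 29}.
v=17: a=17^2·(≡11), b=17^0·(≡13) mod 17; (11|17)=-1, (13|17)=+1; (−1)^{2·0·8}·(-1)^0·(+1)^2 = +1.
v=29: a=29^1·(≡15), b=29^0·(≡28) mod 29; (15|29)=-1, (28|29)=+1; (−1)^{1·0·14}·(-1)^0·(+1)^1 = +1.
v=5: a=5^2·(≡4), b=5^0·(≡3) mod 5; (4|5)=+1, (3|5)=-1; (−1)^{2·0·2}·(+1)^0·(-1)^2 = +1.
v=2: v_2(a)=-2, v_2(b)=-2; units ≡ 7, 7 (mod 8); ε·ε+αω+βω = 1·1+-2·0+-2·0 ≡ 1  ⇒  (a,b)_2 = -1.
v=∞: 551 > 0 and -33 < 0  ⇒  (a,b)_∞ = +1.
v=3: a=3^-2·(≡2), b=3^1·(≡1) mod 3; (2|3)=-1, (1|3)=+1; (−1)^{-2·1·1}·(-1)^1·(+1)^-2 = -1.
v=19: a=19^1·(≡13), b=19^0·(≡6) mod 19; (13|19)=-1, (6|19)=+1; (−1)^{1·0·9}·(-1)^0·(+1)^1 = +1.
v=11: a=11^0·(≡3), b=11^1·(≡2) mod 11; (3|11)=+1, (2|11)=-1; (−1)^{0·1·5}·(+1)^1·(-1)^0 = +1.
Ram(551, -33) = {2, 3}; no ℚ_2-point on the conic.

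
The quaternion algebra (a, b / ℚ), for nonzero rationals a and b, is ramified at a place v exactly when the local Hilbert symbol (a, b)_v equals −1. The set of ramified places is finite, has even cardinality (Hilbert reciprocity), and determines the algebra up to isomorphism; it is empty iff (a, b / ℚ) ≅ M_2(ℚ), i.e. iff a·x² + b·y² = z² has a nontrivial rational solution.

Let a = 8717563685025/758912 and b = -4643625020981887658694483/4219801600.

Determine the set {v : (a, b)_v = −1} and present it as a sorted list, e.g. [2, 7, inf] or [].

[2, 3]

(a, b) ≡ (2418, -3) mod (ℚ^×)²; places V = {2, 3, 5, 7, 11, 13, 17, 29, 31, 37, ∞}.
(a,b)_13: α=1, u≡12; β=2, v≡1 (mod 13); (12|13)=+1, (1|13)=+1; sign (−1)^0·+1^2·+1^1 = +1.
(a,b)_17: α=2, u≡8; β=8, v≡7 (mod 17); (8|17)=+1, (7|17)=-1; sign (−1)^0·+1^8·-1^2 = +1.
(a,b)_7: α=-2, u≡5; β=-2, v≡1 (mod 7); (5|7)=-1, (1|7)=+1; sign (−1)^0·-1^-2·+1^-2 = +1.
(a,b)_37: α=2, u≡5; β=4, v≡10 (mod 37); (5|37)=-1, (10|37)=+1; sign (−1)^0·-1^4·+1^2 = +1.
(a,b)_∞: sgn(2418)=+, sgn(-3)=−, so +1.
(a,b)_5: α=2, u≡3; β=-2, v≡3 (mod 5); (3|5)=-1, (3|5)=-1; sign (−1)^0·-1^-2·-1^2 = +1.
(a,b)_11: α=-2, u≡4; β=0, v≡7 (mod 11); (4|11)=+1, (7|11)=-1; sign (−1)^0·+1^0·-1^-2 = +1.
(a,b)_2: α=-7, β=-12; u≡1, v≡5 (mod 8); ε(u)ε(v)=0·0, αω(v)=-7·1, βω(u)=-12·0; sum ≡ 1  ⇒  -1.
(a,b)_3: α=7, u≡2; β=7, v≡2 (mod 3); (2|3)=-1, (2|3)=-1; sign (−1)^1·-1^7·-1^7 = -1.
(a,b)_29: α=0, u≡19; β=-2, v≡26 (mod 29); (19|29)=-1, (26|29)=-1; sign (−1)^0·-1^-2·-1^0 = +1.
(a,b)_31: α=1, u≡9; β=2, v≡20 (mod 31); (9|31)=+1, (20|31)=+1; sign (−1)^0·+1^2·+1^1 = +1.
|Ram(2418, -3)| = 2, even; anisotropic at {2, 3}.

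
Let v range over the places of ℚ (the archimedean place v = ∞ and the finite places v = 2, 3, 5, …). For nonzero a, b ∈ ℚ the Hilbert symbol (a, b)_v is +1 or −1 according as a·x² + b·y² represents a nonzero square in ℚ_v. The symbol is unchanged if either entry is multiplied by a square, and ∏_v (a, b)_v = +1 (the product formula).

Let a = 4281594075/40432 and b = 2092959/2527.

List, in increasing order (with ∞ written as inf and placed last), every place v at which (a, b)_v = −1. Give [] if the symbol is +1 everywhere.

Mod squares: a ≡ 1309, b ≡ 2233. Check v ∈ {∞, 2, 3, 5, 7, 11, 17, 19, 29}.
v=5: a=5^2·(≡4), b=5^0·(≡2) mod 5; (4|5)=+1, (2|5)=-1; (−1)^{2·0·2}·(+1)^0·(-1)^2 = +1.
v=17: a=17^1·(≡4), b=17^0·(≡5) mod 17; (4|17)=+1, (5|17)=-1; (−1)^{1·0·8}·(+1)^0·(-1)^1 = -1.
v=3: a=3^2·(≡1), b=3^8·(≡1) mod 3; (1|3)=+1, (1|3)=+1; (−1)^{2·8·1}·(+1)^8·(+1)^2 = +1.
v=2: v_2(a)=-4, v_2(b)=0; units ≡ 5, 1 (mod 8); ε·ε+αω+βω = 0·0+-4·0+0·1 ≡ 0  ⇒  (a,b)_2 = +1.
v=29: a=29^2·(≡16), b=29^1·(≡12) mod 29; (16|29)=+1, (12|29)=-1; (−1)^{2·1·14}·(+1)^1·(-1)^2 = +1.
v=11: a=11^3·(≡1), b=11^1·(≡3) mod 11; (1|11)=+1, (3|11)=+1; (−1)^{3·1·5}·(+1)^1·(+1)^3 = -1.
v=∞: 1309 > 0 and 2233 > 0  ⇒  (a,b)_∞ = +1.
v=7: a=7^-1·(≡3), b=7^-1·(≡2) mod 7; (3|7)=-1, (2|7)=+1; (−1)^{-1·-1·3}·(-1)^-1·(+1)^-1 = +1.
v=19: a=19^-2·(≡4), b=19^-2·(≡2) mod 19; (4|19)=+1, (2|19)=-1; (−1)^{-2·-2·9}·(+1)^-2·(-1)^-2 = +1.
(1309, 2233 / ℚ) ramifies at {11, 17}: a division algebra.

[11, 17]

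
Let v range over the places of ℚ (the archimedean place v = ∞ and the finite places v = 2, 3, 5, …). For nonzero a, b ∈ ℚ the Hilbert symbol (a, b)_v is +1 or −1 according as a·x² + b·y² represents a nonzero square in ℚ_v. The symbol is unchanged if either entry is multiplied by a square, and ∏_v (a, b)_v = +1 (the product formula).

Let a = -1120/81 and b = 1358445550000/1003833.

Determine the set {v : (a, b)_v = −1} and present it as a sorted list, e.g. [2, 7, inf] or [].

(a, b) ≡ (-70, 4365515) mod (ℚ^×)²; places V = {2, 3, 5, 7, 11, 17, 23, 29, ∞}.
(a,b)_5: α=1, u≡1; β=5, v≡2 (mod 5); (1|5)=+1, (2|5)=-1; sign (−1)^0·+1^5·-1^1 = -1.
(a,b)_2: α=5, β=4; u≡5, v≡3 (mod 8); ε(u)ε(v)=0·1, αω(v)=5·1, βω(u)=4·1; sum ≡ 1  ⇒  -1.
(a,b)_3: α=-4, u≡2; β=-10, v≡2 (mod 3); (2|3)=-1, (2|3)=-1; sign (−1)^0·-1^-10·-1^-4 = +1.
(a,b)_29: α=0, u≡3; β=1, v≡1 (mod 29); (3|29)=-1, (1|29)=+1; sign (−1)^0·-1^1·+1^0 = -1.
(a,b)_11: α=0, u≡6; β=1, v≡6 (mod 11); (6|11)=-1, (6|11)=-1; sign (−1)^0·-1^1·-1^0 = -1.
(a,b)_23: α=0, u≡14; β=3, v≡2 (mod 23); (14|23)=-1, (2|23)=+1; sign (−1)^0·-1^3·+1^0 = -1.
(a,b)_7: α=1, u≡2; β=1, v≡2 (mod 7); (2|7)=+1, (2|7)=+1; sign (−1)^1·+1^1·+1^1 = -1.
(a,b)_17: α=0, u≡8; β=-1, v≡10 (mod 17); (8|17)=+1, (10|17)=-1; sign (−1)^0·+1^-1·-1^0 = +1.
(a,b)_∞: sgn(-70)=−, sgn(4365515)=+, so +1.
|Ram(-70, 4365515)| = 6, even; anisotropic at {2, 5, 7, 11, 23, 29}.

[2, 5, 7, 11, 23, 29]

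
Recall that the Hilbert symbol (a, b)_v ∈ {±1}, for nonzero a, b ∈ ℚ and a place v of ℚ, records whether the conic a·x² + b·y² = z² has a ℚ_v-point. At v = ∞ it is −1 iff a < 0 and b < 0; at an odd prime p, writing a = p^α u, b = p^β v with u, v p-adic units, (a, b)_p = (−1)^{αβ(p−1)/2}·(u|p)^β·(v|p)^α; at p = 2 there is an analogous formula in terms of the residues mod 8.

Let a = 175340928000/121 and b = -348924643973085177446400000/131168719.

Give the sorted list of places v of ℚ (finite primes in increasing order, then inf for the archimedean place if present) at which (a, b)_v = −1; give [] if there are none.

Mod squares: a ≡ 6849255, b ≡ -5735. Check v ∈ {∞, 2, 3, 5, 7, 11, 17, 23, 31, 37, 41, 43}.
v=17: a=17^0·(≡11), b=17^-2·(≡6) mod 17; (11|17)=-1, (6|17)=-1; (−1)^{0·-2·8}·(-1)^-2·(-1)^0 = +1.
v=37: a=37^1·(≡28), b=37^1·(≡21) mod 37; (28|37)=+1, (21|37)=+1; (−1)^{1·1·18}·(+1)^1·(+1)^1 = +1.
v=7: a=7^1·(≡6), b=7^4·(≡3) mod 7; (6|7)=-1, (3|7)=-1; (−1)^{1·4·3}·(-1)^4·(-1)^1 = -1.
v=5: a=5^3·(≡4), b=5^5·(≡3) mod 5; (4|5)=+1, (3|5)=-1; (−1)^{3·5·2}·(+1)^5·(-1)^3 = -1.
v=∞: 6849255 > 0 and -5735 < 0  ⇒  (a,b)_∞ = +1.
v=23: a=23^0·(≡18), b=23^2·(≡17) mod 23; (18|23)=+1, (17|23)=-1; (−1)^{0·2·11}·(+1)^2·(-1)^0 = +1.
v=2: v_2(a)=10, v_2(b)=20; units ≡ 7, 1 (mod 8); ε·ε+αω+βω = 1·0+10·0+20·0 ≡ 0  ⇒  (a,b)_2 = +1.
v=41: a=41^1·(≡37), b=41^2·(≡2) mod 41; (37|41)=+1, (2|41)=+1; (−1)^{1·2·20}·(+1)^2·(+1)^1 = +1.
v=31: a=31^0·(≡13), b=31^-1·(≡9) mod 31; (13|31)=-1, (9|31)=+1; (−1)^{0·-1·15}·(-1)^-1·(+1)^0 = -1.
v=11: a=11^-2·(≡7), b=11^-4·(≡10) mod 11; (7|11)=-1, (10|11)=-1; (−1)^{-2·-4·5}·(-1)^-4·(-1)^-2 = +1.
v=3: a=3^1·(≡1), b=3^6·(≡1) mod 3; (1|3)=+1, (1|3)=+1; (−1)^{1·6·1}·(+1)^6·(+1)^1 = +1.
v=43: a=43^1·(≡24), b=43^2·(≡34) mod 43; (24|43)=+1, (34|43)=-1; (−1)^{1·2·21}·(+1)^2·(-1)^1 = -1.
(6849255, -5735 / ℚ) ramifies at {5, 7, 31, 43}: a division algebra.

[5, 7, 31, 43]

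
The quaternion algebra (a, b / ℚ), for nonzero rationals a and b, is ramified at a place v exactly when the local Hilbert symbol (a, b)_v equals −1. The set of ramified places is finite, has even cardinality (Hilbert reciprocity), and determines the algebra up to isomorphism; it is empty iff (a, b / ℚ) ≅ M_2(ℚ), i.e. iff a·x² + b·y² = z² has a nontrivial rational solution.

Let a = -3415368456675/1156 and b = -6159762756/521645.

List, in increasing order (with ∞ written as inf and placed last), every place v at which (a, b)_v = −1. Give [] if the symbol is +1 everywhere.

[5, 7, 23, inf]

Mod squares: a ≡ -123, b ≡ -33005. Check v ∈ {∞, 2, 3, 5, 7, 17, 19, 23, 41}.
v=5: a=5^2·(≡3), b=5^-1·(≡1) mod 5; (3|5)=-1, (1|5)=+1; (−1)^{2·-1·2}·(-1)^-1·(+1)^2 = -1.
v=3: a=3^5·(≡1), b=3^2·(≡1) mod 3; (1|3)=+1, (1|3)=+1; (−1)^{5·2·1}·(+1)^2·(+1)^5 = +1.
v=2: v_2(a)=-2, v_2(b)=2; units ≡ 5, 3 (mod 8); ε·ε+αω+βω = 0·1+-2·1+2·1 ≡ 0  ⇒  (a,b)_2 = +1.
v=7: a=7^2·(≡5), b=7^3·(≡3) mod 7; (5|7)=-1, (3|7)=-1; (−1)^{2·3·3}·(-1)^3·(-1)^2 = -1.
v=17: a=17^-2·(≡16), b=17^-2·(≡2) mod 17; (16|17)=+1, (2|17)=+1; (−1)^{-2·-2·8}·(+1)^-2·(+1)^-2 = +1.
v=41: a=41^1·(≡11), b=41^1·(≡35) mod 41; (11|41)=-1, (35|41)=-1; (−1)^{1·1·20}·(-1)^1·(-1)^1 = +1.
v=19: a=19^0·(≡18), b=19^-2·(≡4) mod 19; (18|19)=-1, (4|19)=+1; (−1)^{0·-2·9}·(-1)^-2·(+1)^0 = +1.
v=23: a=23^4·(≡19), b=23^3·(≡20) mod 23; (19|23)=-1, (20|23)=-1; (−1)^{4·3·11}·(-1)^3·(-1)^4 = -1.
v=∞: -123 < 0 and -33005 < 0  ⇒  (a,b)_∞ = -1.
Ram(-123, -33005) = {5, 7, 23, ∞}; no ℚ_5-point on the conic.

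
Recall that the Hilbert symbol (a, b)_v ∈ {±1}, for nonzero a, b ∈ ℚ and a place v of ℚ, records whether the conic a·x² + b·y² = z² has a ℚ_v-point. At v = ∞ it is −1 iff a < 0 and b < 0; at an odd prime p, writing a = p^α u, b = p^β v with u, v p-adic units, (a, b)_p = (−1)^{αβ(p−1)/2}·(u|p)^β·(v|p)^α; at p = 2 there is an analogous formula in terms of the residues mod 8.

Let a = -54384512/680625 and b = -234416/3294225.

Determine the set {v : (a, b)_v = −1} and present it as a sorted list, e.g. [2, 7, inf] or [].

[2, 13, 23, inf]

Mod squares: a ≡ -17342, b ≡ -299. Check v ∈ {∞, 2, 3, 5, 7, 11, 13, 23, 29}.
v=13: a=13^1·(≡8), b=13^1·(≡1) mod 13; (8|13)=-1, (1|13)=+1; (−1)^{1·1·6}·(-1)^1·(+1)^1 = -1.
v=7: a=7^2·(≡4), b=7^2·(≡1) mod 7; (4|7)=+1, (1|7)=+1; (−1)^{2·2·3}·(+1)^2·(+1)^2 = +1.
v=∞: -17342 < 0 and -299 < 0  ⇒  (a,b)_∞ = -1.
v=2: v_2(a)=7, v_2(b)=4; units ≡ 1, 5 (mod 8); ε·ε+αω+βω = 0·0+7·1+4·0 ≡ 1  ⇒  (a,b)_2 = -1.
v=29: a=29^1·(≡26), b=29^0·(≡9) mod 29; (26|29)=-1, (9|29)=+1; (−1)^{1·0·14}·(-1)^0·(+1)^1 = +1.
v=23: a=23^1·(≡7), b=23^1·(≡5) mod 23; (7|23)=-1, (5|23)=-1; (−1)^{1·1·11}·(-1)^1·(-1)^1 = -1.
v=3: a=3^-2·(≡1), b=3^-2·(≡1) mod 3; (1|3)=+1, (1|3)=+1; (−1)^{-2·-2·1}·(+1)^-2·(+1)^-2 = +1.
v=5: a=5^-4·(≡2), b=5^-2·(≡1) mod 5; (2|5)=-1, (1|5)=+1; (−1)^{-4·-2·2}·(-1)^-2·(+1)^-4 = +1.
v=11: a=11^-2·(≡4), b=11^-4·(≡1) mod 11; (4|11)=+1, (1|11)=+1; (−1)^{-2·-4·5}·(+1)^-4·(+1)^-2 = +1.
Ram(-17342, -299) = {2, 13, 23, ∞}; no ℚ_2-point on the conic.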